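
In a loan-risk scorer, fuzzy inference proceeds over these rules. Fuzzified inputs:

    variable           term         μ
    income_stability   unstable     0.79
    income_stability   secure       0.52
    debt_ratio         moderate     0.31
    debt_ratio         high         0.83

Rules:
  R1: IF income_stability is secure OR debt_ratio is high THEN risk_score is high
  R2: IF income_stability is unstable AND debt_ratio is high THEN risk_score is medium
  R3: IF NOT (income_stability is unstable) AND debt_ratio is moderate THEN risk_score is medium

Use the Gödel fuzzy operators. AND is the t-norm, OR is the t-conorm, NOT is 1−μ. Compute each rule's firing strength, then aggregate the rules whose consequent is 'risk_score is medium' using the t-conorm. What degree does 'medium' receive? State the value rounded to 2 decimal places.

R1: secure=0.52, high=0.83; OR[max(a, b)] → w = 0.83
R2: unstable=0.79, high=0.83; AND[min(a, b)] → w = 0.79
R3: ¬unstable=1−0.79=0.21, moderate=0.31; AND[min(a, b)] → w = 0.21
Rules with consequent 'medium': {R2, R3} → strengths 0.79, 0.21
Aggregate via t-conorm [max(a, b)]: 0.79

0.79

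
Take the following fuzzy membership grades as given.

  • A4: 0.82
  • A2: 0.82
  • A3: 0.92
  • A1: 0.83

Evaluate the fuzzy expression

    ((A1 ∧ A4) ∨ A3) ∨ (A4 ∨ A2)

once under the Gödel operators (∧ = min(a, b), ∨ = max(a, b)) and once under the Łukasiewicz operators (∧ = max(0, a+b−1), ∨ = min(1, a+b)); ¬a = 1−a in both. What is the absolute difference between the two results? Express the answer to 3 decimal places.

0.080

Under Gödel:
  A1 ∧ A4 = min(a, b) on (0.83, 0.82) = 0.82
  (A1 ∧ A4) ∨ A3 = max(a, b) on (0.82, 0.92) = 0.92
  A4 ∨ A2 = max(a, b) on (0.82, 0.82) = 0.82
  ((A1 ∧ A4) ∨ A3) ∨ (A4 ∨ A2) = max(a, b) on (0.92, 0.82) = 0.92
  → value = 0.9200
Under Łukasiewicz:
  A1 ∧ A4 = max(0, a+b−1) on (0.83, 0.82) = 0.65
  (A1 ∧ A4) ∨ A3 = min(1, a+b) on (0.65, 0.92) = 1.00
  A4 ∨ A2 = min(1, a+b) on (0.82, 0.82) = 1.00
  ((A1 ∧ A4) ∨ A3) ∨ (A4 ∨ A2) = min(1, a+b) on (1.00, 1.00) = 1.00
  → value = 1.0000
|0.9200 − 1.0000| = 0.080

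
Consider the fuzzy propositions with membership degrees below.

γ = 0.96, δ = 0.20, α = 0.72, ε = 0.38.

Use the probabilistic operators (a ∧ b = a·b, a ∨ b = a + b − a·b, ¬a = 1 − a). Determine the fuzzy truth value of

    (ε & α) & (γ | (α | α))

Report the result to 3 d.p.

0.273

ε & α = a·b on (0.3800, 0.7200) = 0.2736
α | α = a + b − a·b on (0.7200, 0.7200) = 0.9216
γ | (α | α) = a + b − a·b on (0.9600, 0.9216) = 0.9969
(ε & α) & (γ | (α | α)) = a·b on (0.2736, 0.9969) = 0.2727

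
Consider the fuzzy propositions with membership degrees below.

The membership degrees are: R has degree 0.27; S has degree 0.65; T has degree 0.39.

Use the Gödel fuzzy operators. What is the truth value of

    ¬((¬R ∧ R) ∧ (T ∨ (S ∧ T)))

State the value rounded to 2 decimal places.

0.73

¬R = 1 − 0.27 = 0.73
¬R ∧ R = min(a, b) on (0.73, 0.27) = 0.27
S ∧ T = min(a, b) on (0.65, 0.39) = 0.39
T ∨ (S ∧ T) = max(a, b) on (0.39, 0.39) = 0.39
(¬R ∧ R) ∧ (T ∨ (S ∧ T)) = min(a, b) on (0.27, 0.39) = 0.27
¬((¬R ∧ R) ∧ (T ∨ (S ∧ T))) = 1 − 0.27 = 0.73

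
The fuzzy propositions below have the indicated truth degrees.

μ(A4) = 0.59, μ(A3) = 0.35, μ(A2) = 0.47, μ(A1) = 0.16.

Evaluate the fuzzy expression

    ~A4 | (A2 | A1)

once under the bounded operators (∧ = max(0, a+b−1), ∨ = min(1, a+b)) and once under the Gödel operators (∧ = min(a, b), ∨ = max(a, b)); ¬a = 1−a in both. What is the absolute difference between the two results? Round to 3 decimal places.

Under bounded:
  ~A4 = 1 − 0.59 = 0.41
  A2 | A1 = min(1, a+b) on (0.47, 0.16) = 0.63
  ~A4 | (A2 | A1) = min(1, a+b) on (0.41, 0.63) = 1.00
  → value = 1.0000
Under Gödel:
  ~A4 = 1 − 0.59 = 0.41
  A2 | A1 = max(a, b) on (0.47, 0.16) = 0.47
  ~A4 | (A2 | A1) = max(a, b) on (0.41, 0.47) = 0.47
  → value = 0.4700
|1.0000 − 0.4700| = 0.530

0.530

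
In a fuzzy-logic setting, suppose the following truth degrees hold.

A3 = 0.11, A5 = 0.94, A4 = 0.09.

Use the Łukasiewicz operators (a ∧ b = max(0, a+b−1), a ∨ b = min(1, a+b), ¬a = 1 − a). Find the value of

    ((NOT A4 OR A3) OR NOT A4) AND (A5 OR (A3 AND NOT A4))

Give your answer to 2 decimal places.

0.96

NOT A4 = 1 − 0.09 = 0.91
NOT A4 OR A3 = min(1, a+b) on (0.91, 0.11) = 1.00
NOT A4 = 1 − 0.09 = 0.91
(NOT A4 OR A3) OR NOT A4 = min(1, a+b) on (1.00, 0.91) = 1.00
NOT A4 = 1 − 0.09 = 0.91
A3 AND NOT A4 = max(0, a+b−1) on (0.11, 0.91) = 0.02
A5 OR (A3 AND NOT A4) = min(1, a+b) on (0.94, 0.02) = 0.96
((NOT A4 OR A3) OR NOT A4) AND (A5 OR (A3 AND NOT A4)) = max(0, a+b−1) on (1.00, 0.96) = 0.96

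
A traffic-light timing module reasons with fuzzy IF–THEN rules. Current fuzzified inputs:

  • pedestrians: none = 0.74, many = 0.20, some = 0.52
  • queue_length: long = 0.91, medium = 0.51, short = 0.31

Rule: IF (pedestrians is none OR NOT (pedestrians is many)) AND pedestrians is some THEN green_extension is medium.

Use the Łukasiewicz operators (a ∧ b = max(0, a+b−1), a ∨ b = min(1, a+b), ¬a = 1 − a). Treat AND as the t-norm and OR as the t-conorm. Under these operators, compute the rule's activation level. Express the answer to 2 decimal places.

firing strength: (none=0.74 OR ¬many=1−0.20=0.80) = 1.00; AND[max(0, a+b−1)] with some=0.52 → w = 0.52

0.52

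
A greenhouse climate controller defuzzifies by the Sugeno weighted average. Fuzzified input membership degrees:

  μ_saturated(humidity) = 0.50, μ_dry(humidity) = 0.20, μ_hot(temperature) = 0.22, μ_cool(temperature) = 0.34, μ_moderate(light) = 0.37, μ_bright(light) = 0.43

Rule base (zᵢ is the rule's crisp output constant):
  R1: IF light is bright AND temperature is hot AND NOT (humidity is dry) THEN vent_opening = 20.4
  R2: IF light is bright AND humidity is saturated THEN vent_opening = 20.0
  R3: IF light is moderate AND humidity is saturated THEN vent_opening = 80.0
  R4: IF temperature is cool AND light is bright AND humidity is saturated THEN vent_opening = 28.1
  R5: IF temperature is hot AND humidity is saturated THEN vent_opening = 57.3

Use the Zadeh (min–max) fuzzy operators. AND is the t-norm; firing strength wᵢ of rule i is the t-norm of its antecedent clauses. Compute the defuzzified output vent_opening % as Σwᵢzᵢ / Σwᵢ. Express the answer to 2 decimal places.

R1 (z=20.4): bright=0.43, hot=0.22, ¬dry=1−0.20=0.80; AND[min(a, b)] → w = 0.22
R2 (z=20.0): bright=0.43, saturated=0.50; AND[min(a, b)] → w = 0.43
R3 (z=80.0): moderate=0.37, saturated=0.50; AND[min(a, b)] → w = 0.37
R4 (z=28.1): cool=0.34, bright=0.43, saturated=0.50; AND[min(a, b)] → w = 0.34
R5 (z=57.3): hot=0.22, saturated=0.50; AND[min(a, b)] → w = 0.22
Weighted average = (0.22·20.4 + 0.43·20.0 + 0.37·80.0 + 0.34·28.1 + 0.22·57.3) / (0.22 + 0.43 + 0.37 + 0.34 + 0.22)
  = 64.8480 / 1.5800 = 41.04

41.04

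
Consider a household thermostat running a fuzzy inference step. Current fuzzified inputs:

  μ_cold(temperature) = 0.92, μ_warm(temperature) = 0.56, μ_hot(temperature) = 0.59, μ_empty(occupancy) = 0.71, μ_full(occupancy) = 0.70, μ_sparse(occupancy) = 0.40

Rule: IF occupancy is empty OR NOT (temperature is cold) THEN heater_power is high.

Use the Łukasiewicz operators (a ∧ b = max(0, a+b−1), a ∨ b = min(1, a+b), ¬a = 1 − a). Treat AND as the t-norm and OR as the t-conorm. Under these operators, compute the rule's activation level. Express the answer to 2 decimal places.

0.79

firing strength: empty=0.71, ¬cold=1−0.92=0.08; OR[min(1, a+b)] → w = 0.79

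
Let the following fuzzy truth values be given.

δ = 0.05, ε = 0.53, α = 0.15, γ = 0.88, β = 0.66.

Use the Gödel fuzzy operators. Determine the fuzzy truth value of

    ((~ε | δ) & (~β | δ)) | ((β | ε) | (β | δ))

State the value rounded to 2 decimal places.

~ε = 1 − 0.53 = 0.47
~ε | δ = max(a, b) on (0.47, 0.05) = 0.47
~β = 1 − 0.66 = 0.34
~β | δ = max(a, b) on (0.34, 0.05) = 0.34
(~ε | δ) & (~β | δ) = min(a, b) on (0.47, 0.34) = 0.34
β | ε = max(a, b) on (0.66, 0.53) = 0.66
β | δ = max(a, b) on (0.66, 0.05) = 0.66
(β | ε) | (β | δ) = max(a, b) on (0.66, 0.66) = 0.66
((~ε | δ) & (~β | δ)) | ((β | ε) | (β | δ)) = max(a, b) on (0.34, 0.66) = 0.66

0.66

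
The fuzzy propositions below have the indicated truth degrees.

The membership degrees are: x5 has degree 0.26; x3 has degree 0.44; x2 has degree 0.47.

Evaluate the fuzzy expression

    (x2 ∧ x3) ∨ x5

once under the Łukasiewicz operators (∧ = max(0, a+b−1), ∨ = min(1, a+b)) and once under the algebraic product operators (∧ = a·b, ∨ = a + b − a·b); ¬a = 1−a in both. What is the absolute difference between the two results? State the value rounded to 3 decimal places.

0.153

Under Łukasiewicz:
  x2 ∧ x3 = max(0, a+b−1) on (0.47, 0.44) = 0.00
  (x2 ∧ x3) ∨ x5 = min(1, a+b) on (0.00, 0.26) = 0.26
  → value = 0.2600
Under algebraic product:
  x2 ∧ x3 = a·b on (0.4700, 0.4400) = 0.2068
  (x2 ∧ x3) ∨ x5 = a + b − a·b on (0.2068, 0.2600) = 0.4130
  → value = 0.4130
|0.2600 − 0.4130| = 0.153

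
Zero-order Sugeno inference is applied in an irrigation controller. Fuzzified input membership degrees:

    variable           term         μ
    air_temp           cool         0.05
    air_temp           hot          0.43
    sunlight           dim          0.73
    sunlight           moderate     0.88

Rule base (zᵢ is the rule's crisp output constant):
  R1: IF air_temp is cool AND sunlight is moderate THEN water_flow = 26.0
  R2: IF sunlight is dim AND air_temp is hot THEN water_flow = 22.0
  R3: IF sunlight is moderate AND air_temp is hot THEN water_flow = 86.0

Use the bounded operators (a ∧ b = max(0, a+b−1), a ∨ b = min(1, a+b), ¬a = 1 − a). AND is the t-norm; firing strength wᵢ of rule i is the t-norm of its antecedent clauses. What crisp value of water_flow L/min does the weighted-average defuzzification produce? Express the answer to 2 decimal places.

64.21

R1 (z=26.0): cool=0.05, moderate=0.88; AND[max(0, a+b−1)] → w = 0.00
R2 (z=22.0): dim=0.73, hot=0.43; AND[max(0, a+b−1)] → w = 0.16
R3 (z=86.0): moderate=0.88, hot=0.43; AND[max(0, a+b−1)] → w = 0.31
Weighted average = (0.00·26.0 + 0.16·22.0 + 0.31·86.0) / (0.00 + 0.16 + 0.31)
  = 30.1800 / 0.4700 = 64.21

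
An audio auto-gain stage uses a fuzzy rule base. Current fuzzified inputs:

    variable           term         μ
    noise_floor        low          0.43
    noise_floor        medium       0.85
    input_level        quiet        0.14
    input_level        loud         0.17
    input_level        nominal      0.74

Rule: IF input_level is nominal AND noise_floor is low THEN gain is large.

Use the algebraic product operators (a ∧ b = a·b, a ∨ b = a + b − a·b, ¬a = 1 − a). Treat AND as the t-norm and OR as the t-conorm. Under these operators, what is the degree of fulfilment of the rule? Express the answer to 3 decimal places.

0.318

firing strength: nominal=0.74, low=0.43; AND[a·b] → w = 0.3182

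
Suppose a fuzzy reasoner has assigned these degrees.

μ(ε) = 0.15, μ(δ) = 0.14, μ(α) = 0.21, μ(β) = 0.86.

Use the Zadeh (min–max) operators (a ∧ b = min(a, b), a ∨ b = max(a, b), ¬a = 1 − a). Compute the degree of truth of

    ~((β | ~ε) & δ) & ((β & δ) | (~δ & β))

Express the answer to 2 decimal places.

0.86

~ε = 1 − 0.15 = 0.85
β | ~ε = max(a, b) on (0.86, 0.85) = 0.86
(β | ~ε) & δ = min(a, b) on (0.86, 0.14) = 0.14
~((β | ~ε) & δ) = 1 − 0.14 = 0.86
β & δ = min(a, b) on (0.86, 0.14) = 0.14
~δ = 1 − 0.14 = 0.86
~δ & β = min(a, b) on (0.86, 0.86) = 0.86
(β & δ) | (~δ & β) = max(a, b) on (0.14, 0.86) = 0.86
~((β | ~ε) & δ) & ((β & δ) | (~δ & β)) = min(a, b) on (0.86, 0.86) = 0.86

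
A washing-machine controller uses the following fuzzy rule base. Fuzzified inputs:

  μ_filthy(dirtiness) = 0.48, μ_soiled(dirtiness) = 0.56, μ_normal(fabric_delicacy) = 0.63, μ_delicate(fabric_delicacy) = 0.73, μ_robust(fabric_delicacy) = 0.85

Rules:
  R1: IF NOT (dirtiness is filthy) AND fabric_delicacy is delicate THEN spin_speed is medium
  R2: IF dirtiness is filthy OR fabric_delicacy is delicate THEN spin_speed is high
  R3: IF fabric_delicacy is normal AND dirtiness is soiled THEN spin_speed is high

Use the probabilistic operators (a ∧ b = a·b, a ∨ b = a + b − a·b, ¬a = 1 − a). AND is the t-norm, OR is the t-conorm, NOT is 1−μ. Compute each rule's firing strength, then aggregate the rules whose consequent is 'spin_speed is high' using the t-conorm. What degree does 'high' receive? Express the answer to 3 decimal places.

R1: ¬filthy=1−0.48=0.52, delicate=0.73; AND[a·b] → w = 0.3796
R2: filthy=0.48, delicate=0.73; OR[a + b − a·b] → w = 0.8596
R3: normal=0.63, soiled=0.56; AND[a·b] → w = 0.3528
Rules with consequent 'high': {R2, R3} → strengths 0.8596, 0.3528
Aggregate via t-conorm [a + b − a·b]: 0.9091

0.909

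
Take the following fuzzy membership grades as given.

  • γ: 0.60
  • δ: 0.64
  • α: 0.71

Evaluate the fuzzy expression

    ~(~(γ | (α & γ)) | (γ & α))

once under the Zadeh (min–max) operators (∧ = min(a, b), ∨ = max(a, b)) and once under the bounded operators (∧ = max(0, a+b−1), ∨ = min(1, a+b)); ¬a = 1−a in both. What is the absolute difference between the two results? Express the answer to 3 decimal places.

Under Zadeh (min–max):
  α & γ = min(a, b) on (0.71, 0.60) = 0.60
  γ | (α & γ) = max(a, b) on (0.60, 0.60) = 0.60
  ~(γ | (α & γ)) = 1 − 0.60 = 0.40
  γ & α = min(a, b) on (0.60, 0.71) = 0.60
  ~(γ | (α & γ)) | (γ & α) = max(a, b) on (0.40, 0.60) = 0.60
  ~(~(γ | (α & γ)) | (γ & α)) = 1 − 0.60 = 0.40
  → value = 0.4000
Under bounded:
  α & γ = max(0, a+b−1) on (0.71, 0.60) = 0.31
  γ | (α & γ) = min(1, a+b) on (0.60, 0.31) = 0.91
  ~(γ | (α & γ)) = 1 − 0.91 = 0.09
  γ & α = max(0, a+b−1) on (0.60, 0.71) = 0.31
  ~(γ | (α & γ)) | (γ & α) = min(1, a+b) on (0.09, 0.31) = 0.40
  ~(~(γ | (α & γ)) | (γ & α)) = 1 − 0.40 = 0.60
  → value = 0.6000
|0.4000 − 0.6000| = 0.200

0.200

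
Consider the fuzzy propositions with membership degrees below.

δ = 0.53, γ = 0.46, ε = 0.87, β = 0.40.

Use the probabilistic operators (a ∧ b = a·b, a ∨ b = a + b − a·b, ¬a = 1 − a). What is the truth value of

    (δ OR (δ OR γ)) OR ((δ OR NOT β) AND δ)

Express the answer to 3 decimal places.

δ OR γ = a + b − a·b on (0.5300, 0.4600) = 0.7462
δ OR (δ OR γ) = a + b − a·b on (0.5300, 0.7462) = 0.8807
NOT β = 1 − 0.4000 = 0.6000
δ OR NOT β = a + b − a·b on (0.5300, 0.6000) = 0.8120
(δ OR NOT β) AND δ = a·b on (0.8120, 0.5300) = 0.4304
(δ OR (δ OR γ)) OR ((δ OR NOT β) AND δ) = a + b − a·b on (0.8807, 0.4304) = 0.9320

0.932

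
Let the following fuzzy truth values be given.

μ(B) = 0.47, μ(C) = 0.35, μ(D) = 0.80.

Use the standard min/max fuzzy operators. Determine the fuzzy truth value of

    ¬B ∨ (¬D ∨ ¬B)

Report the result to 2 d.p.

0.53

¬B = 1 − 0.47 = 0.53
¬D = 1 − 0.80 = 0.20
¬B = 1 − 0.47 = 0.53
¬D ∨ ¬B = max(a, b) on (0.20, 0.53) = 0.53
¬B ∨ (¬D ∨ ¬B) = max(a, b) on (0.53, 0.53) = 0.53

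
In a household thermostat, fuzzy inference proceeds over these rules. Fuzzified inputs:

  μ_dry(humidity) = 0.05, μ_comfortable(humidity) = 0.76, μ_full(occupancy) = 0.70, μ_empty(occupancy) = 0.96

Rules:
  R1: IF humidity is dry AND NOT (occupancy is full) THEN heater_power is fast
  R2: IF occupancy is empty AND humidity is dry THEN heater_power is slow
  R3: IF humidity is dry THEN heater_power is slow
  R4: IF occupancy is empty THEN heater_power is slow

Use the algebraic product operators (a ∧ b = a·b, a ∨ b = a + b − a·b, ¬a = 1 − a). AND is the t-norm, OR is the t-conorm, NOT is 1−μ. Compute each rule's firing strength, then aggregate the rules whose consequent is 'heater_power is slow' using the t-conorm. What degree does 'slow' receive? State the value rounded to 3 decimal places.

0.964

R1: dry=0.05, ¬full=1−0.70=0.30; AND[a·b] → w = 0.0150
R2: empty=0.96, dry=0.05; AND[a·b] → w = 0.0480
R3: dry=0.05 → w = 0.0500
R4: empty=0.96 → w = 0.9600
Rules with consequent 'slow': {R2, R3, R4} → strengths 0.0480, 0.0500, 0.9600
Aggregate via t-conorm [a + b − a·b]: 0.9638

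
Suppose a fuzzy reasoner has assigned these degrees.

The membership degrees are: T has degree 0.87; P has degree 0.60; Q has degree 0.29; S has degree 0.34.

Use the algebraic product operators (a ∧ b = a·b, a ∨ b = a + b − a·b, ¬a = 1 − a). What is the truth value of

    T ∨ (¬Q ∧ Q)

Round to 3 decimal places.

0.897

¬Q = 1 − 0.2900 = 0.7100
¬Q ∧ Q = a·b on (0.7100, 0.2900) = 0.2059
T ∨ (¬Q ∧ Q) = a + b − a·b on (0.8700, 0.2059) = 0.8968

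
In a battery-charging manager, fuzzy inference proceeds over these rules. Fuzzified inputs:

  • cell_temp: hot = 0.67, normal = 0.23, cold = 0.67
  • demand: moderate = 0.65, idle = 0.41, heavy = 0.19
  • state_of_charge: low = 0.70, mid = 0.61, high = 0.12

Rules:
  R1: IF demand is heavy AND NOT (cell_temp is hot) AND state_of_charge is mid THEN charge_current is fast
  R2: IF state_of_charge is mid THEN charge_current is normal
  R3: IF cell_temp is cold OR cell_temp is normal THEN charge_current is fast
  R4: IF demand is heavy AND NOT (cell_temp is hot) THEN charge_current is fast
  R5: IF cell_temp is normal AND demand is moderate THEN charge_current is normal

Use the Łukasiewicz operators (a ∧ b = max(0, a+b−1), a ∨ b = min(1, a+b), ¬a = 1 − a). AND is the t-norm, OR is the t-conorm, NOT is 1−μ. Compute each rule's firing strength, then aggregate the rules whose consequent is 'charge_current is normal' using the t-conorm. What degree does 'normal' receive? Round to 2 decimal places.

0.61

R1: heavy=0.19, ¬hot=1−0.67=0.33, mid=0.61; AND[max(0, a+b−1)] → w = 0.00
R2: mid=0.61 → w = 0.61
R3: cold=0.67, normal=0.23; OR[min(1, a+b)] → w = 0.90
R4: heavy=0.19, ¬hot=1−0.67=0.33; AND[max(0, a+b−1)] → w = 0.00
R5: normal=0.23, moderate=0.65; AND[max(0, a+b−1)] → w = 0.00
Rules with consequent 'normal': {R2, R5} → strengths 0.61, 0.00
Aggregate via t-conorm [min(1, a+b)]: 0.61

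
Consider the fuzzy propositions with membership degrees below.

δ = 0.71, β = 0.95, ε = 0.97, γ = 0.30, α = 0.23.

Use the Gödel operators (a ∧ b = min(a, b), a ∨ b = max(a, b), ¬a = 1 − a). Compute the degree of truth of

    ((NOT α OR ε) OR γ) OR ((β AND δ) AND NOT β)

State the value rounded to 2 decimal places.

0.97

NOT α = 1 − 0.23 = 0.77
NOT α OR ε = max(a, b) on (0.77, 0.97) = 0.97
(NOT α OR ε) OR γ = max(a, b) on (0.97, 0.30) = 0.97
β AND δ = min(a, b) on (0.95, 0.71) = 0.71
NOT β = 1 − 0.95 = 0.05
(β AND δ) AND NOT β = min(a, b) on (0.71, 0.05) = 0.05
((NOT α OR ε) OR γ) OR ((β AND δ) AND NOT β) = max(a, b) on (0.97, 0.05) = 0.97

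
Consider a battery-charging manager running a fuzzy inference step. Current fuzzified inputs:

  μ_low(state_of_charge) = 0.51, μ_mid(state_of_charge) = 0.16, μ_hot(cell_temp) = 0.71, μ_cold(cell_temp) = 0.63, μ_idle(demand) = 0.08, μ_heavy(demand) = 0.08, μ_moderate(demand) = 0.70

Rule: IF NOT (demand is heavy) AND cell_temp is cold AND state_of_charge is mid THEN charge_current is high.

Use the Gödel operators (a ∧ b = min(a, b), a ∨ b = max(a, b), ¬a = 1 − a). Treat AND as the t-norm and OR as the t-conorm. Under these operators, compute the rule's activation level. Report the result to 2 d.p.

0.16

firing strength: ¬heavy=1−0.08=0.92, cold=0.63, mid=0.16; AND[min(a, b)] → w = 0.16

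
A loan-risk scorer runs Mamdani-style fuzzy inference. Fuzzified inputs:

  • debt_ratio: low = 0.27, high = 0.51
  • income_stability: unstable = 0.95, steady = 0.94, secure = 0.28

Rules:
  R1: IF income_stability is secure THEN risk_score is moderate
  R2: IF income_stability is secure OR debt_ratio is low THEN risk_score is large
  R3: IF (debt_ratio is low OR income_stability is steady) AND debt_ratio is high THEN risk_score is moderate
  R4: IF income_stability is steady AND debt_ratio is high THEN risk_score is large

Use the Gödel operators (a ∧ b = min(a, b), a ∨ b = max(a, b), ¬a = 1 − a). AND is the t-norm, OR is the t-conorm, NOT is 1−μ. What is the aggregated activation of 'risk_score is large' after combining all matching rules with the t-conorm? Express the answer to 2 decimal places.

R1: secure=0.28 → w = 0.28
R2: secure=0.28, low=0.27; OR[max(a, b)] → w = 0.28
R3: (low=0.27 OR steady=0.94) = 0.94; AND[min(a, b)] with high=0.51 → w = 0.51
R4: steady=0.94, high=0.51; AND[min(a, b)] → w = 0.51
Rules with consequent 'large': {R2, R4} → strengths 0.28, 0.51
Aggregate via t-conorm [max(a, b)]: 0.51

0.51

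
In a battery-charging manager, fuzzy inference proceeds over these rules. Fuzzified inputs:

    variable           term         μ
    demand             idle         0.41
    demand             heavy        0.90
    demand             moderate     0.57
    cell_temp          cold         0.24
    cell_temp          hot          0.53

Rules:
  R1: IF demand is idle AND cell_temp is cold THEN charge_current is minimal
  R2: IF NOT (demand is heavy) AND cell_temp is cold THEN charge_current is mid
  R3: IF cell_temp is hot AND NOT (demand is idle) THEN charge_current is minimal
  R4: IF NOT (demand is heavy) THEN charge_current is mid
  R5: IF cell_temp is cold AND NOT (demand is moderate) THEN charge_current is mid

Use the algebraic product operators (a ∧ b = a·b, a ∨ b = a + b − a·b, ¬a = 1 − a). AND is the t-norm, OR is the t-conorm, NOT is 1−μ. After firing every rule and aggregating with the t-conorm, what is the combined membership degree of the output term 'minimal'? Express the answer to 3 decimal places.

R1: idle=0.41, cold=0.24; AND[a·b] → w = 0.0984
R2: ¬heavy=1−0.90=0.10, cold=0.24; AND[a·b] → w = 0.0240
R3: hot=0.53, ¬idle=1−0.41=0.59; AND[a·b] → w = 0.3127
R4: ¬heavy=1−0.90=0.10 → w = 0.1000
R5: cold=0.24, ¬moderate=1−0.57=0.43; AND[a·b] → w = 0.1032
Rules with consequent 'minimal': {R1, R3} → strengths 0.0984, 0.3127
Aggregate via t-conorm [a + b − a·b]: 0.3803

0.380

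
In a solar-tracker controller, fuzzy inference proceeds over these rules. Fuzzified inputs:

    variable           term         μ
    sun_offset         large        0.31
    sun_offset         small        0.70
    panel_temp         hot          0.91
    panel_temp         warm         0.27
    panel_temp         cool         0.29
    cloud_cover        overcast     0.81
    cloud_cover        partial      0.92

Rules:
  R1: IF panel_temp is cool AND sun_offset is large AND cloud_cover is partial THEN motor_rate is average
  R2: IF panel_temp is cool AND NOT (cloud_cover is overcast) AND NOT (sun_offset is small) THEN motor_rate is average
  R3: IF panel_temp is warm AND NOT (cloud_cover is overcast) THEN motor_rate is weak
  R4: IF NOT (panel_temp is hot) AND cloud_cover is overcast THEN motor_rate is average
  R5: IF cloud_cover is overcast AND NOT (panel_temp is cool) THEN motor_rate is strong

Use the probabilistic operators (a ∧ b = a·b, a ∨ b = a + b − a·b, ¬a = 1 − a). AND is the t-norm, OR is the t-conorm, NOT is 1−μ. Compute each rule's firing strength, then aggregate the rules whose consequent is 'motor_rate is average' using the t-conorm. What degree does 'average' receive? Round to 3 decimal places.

R1: cool=0.29, large=0.31, partial=0.92; AND[a·b] → w = 0.0827
R2: cool=0.29, ¬overcast=1−0.81=0.19, ¬small=1−0.70=0.30; AND[a·b] → w = 0.0165
R3: warm=0.27, ¬overcast=1−0.81=0.19; AND[a·b] → w = 0.0513
R4: ¬hot=1−0.91=0.09, overcast=0.81; AND[a·b] → w = 0.0729
R5: overcast=0.81, ¬cool=1−0.29=0.71; AND[a·b] → w = 0.5751
Rules with consequent 'average': {R1, R2, R4} → strengths 0.0827, 0.0165, 0.0729
Aggregate via t-conorm [a + b − a·b]: 0.1636

0.164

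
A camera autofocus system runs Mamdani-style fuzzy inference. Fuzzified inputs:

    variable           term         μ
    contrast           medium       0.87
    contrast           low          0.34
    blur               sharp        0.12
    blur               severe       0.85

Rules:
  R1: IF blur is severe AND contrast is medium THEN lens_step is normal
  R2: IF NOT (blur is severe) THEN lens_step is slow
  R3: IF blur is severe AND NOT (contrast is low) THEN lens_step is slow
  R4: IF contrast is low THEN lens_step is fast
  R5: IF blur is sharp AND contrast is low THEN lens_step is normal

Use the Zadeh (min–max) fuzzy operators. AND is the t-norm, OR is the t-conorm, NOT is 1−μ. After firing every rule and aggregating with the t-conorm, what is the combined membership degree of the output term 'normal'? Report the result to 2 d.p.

R1: severe=0.85, medium=0.87; AND[min(a, b)] → w = 0.85
R2: ¬severe=1−0.85=0.15 → w = 0.15
R3: severe=0.85, ¬low=1−0.34=0.66; AND[min(a, b)] → w = 0.66
R4: low=0.34 → w = 0.34
R5: sharp=0.12, low=0.34; AND[min(a, b)] → w = 0.12
Rules with consequent 'normal': {R1, R5} → strengths 0.85, 0.12
Aggregate via t-conorm [max(a, b)]: 0.85

0.85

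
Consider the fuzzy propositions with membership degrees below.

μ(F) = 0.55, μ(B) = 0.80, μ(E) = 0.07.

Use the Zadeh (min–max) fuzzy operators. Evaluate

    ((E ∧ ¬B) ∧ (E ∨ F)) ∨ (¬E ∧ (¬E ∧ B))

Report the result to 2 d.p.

0.80

¬B = 1 − 0.80 = 0.20
E ∧ ¬B = min(a, b) on (0.07, 0.20) = 0.07
E ∨ F = max(a, b) on (0.07, 0.55) = 0.55
(E ∧ ¬B) ∧ (E ∨ F) = min(a, b) on (0.07, 0.55) = 0.07
¬E = 1 − 0.07 = 0.93
¬E = 1 − 0.07 = 0.93
¬E ∧ B = min(a, b) on (0.93, 0.80) = 0.80
¬E ∧ (¬E ∧ B) = min(a, b) on (0.93, 0.80) = 0.80
((E ∧ ¬B) ∧ (E ∨ F)) ∨ (¬E ∧ (¬E ∧ B)) = max(a, b) on (0.07, 0.80) = 0.80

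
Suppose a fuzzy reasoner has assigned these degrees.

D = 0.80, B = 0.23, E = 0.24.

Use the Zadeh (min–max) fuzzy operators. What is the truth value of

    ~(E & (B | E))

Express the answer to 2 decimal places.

0.76

B | E = max(a, b) on (0.23, 0.24) = 0.24
E & (B | E) = min(a, b) on (0.24, 0.24) = 0.24
~(E & (B | E)) = 1 − 0.24 = 0.76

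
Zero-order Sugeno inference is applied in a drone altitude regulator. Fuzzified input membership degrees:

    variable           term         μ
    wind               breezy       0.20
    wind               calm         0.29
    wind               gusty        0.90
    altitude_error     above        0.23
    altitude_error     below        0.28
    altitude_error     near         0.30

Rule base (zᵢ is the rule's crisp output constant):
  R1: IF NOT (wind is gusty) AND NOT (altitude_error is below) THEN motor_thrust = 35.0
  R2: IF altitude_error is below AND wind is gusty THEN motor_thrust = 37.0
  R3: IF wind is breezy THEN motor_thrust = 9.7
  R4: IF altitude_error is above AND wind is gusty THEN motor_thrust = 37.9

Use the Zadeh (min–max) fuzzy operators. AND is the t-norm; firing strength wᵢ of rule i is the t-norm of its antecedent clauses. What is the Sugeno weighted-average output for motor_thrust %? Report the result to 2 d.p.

30.27

R1 (z=35.0): ¬gusty=1−0.90=0.10, ¬below=1−0.28=0.72; AND[min(a, b)] → w = 0.10
R2 (z=37.0): below=0.28, gusty=0.90; AND[min(a, b)] → w = 0.28
R3 (z=9.7): breezy=0.20 → w = 0.20
R4 (z=37.9): above=0.23, gusty=0.90; AND[min(a, b)] → w = 0.23
Weighted average = (0.10·35.0 + 0.28·37.0 + 0.20·9.7 + 0.23·37.9) / (0.10 + 0.28 + 0.20 + 0.23)
  = 24.5170 / 0.8100 = 30.27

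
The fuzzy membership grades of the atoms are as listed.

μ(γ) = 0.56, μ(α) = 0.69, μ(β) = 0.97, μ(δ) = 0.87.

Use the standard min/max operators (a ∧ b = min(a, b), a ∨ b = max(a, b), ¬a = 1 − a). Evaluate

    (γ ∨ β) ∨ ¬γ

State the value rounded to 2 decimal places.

0.97

γ ∨ β = max(a, b) on (0.56, 0.97) = 0.97
¬γ = 1 − 0.56 = 0.44
(γ ∨ β) ∨ ¬γ = max(a, b) on (0.97, 0.44) = 0.97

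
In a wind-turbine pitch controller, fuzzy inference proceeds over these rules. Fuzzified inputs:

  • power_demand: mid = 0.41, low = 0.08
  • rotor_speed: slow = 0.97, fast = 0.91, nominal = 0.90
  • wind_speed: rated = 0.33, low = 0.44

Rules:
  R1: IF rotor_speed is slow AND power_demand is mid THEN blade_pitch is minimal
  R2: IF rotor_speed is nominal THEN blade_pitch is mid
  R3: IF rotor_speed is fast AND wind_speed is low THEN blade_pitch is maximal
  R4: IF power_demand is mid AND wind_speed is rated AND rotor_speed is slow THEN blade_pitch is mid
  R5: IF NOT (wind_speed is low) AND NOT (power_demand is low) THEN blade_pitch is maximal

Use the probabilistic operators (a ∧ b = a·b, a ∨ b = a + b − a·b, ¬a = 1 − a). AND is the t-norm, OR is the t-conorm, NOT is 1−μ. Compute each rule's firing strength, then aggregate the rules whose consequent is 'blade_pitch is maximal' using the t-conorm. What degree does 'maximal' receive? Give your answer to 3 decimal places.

0.709

R1: slow=0.97, mid=0.41; AND[a·b] → w = 0.3977
R2: nominal=0.90 → w = 0.9000
R3: fast=0.91, low=0.44; AND[a·b] → w = 0.4004
R4: mid=0.41, rated=0.33, slow=0.97; AND[a·b] → w = 0.1312
R5: ¬low=1−0.44=0.56, ¬low=1−0.08=0.92; AND[a·b] → w = 0.5152
Rules with consequent 'maximal': {R3, R5} → strengths 0.4004, 0.5152
Aggregate via t-conorm [a + b − a·b]: 0.7093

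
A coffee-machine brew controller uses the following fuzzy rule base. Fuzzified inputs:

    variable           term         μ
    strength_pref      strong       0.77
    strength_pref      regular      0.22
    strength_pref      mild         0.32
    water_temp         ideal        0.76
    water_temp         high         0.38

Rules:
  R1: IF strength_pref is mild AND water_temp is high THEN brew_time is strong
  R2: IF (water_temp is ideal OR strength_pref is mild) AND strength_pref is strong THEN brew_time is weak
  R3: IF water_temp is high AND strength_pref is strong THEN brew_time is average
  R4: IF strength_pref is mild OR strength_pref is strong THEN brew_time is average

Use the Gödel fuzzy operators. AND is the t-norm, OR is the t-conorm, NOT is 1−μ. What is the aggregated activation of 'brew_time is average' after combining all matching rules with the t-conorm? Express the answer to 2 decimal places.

R1: mild=0.32, high=0.38; AND[min(a, b)] → w = 0.32
R2: (ideal=0.76 OR mild=0.32) = 0.76; AND[min(a, b)] with strong=0.77 → w = 0.76
R3: high=0.38, strong=0.77; AND[min(a, b)] → w = 0.38
R4: mild=0.32, strong=0.77; OR[max(a, b)] → w = 0.77
Rules with consequent 'average': {R3, R4} → strengths 0.38, 0.77
Aggregate via t-conorm [max(a, b)]: 0.77

0.77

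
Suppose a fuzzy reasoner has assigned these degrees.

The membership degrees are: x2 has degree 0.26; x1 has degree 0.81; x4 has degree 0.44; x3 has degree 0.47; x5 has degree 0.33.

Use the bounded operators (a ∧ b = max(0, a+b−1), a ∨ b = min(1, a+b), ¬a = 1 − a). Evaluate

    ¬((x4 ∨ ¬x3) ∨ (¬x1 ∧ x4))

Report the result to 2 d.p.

0.03

¬x3 = 1 − 0.47 = 0.53
x4 ∨ ¬x3 = min(1, a+b) on (0.44, 0.53) = 0.97
¬x1 = 1 − 0.81 = 0.19
¬x1 ∧ x4 = max(0, a+b−1) on (0.19, 0.44) = 0.00
(x4 ∨ ¬x3) ∨ (¬x1 ∧ x4) = min(1, a+b) on (0.97, 0.00) = 0.97
¬((x4 ∨ ¬x3) ∨ (¬x1 ∧ x4)) = 1 − 0.97 = 0.03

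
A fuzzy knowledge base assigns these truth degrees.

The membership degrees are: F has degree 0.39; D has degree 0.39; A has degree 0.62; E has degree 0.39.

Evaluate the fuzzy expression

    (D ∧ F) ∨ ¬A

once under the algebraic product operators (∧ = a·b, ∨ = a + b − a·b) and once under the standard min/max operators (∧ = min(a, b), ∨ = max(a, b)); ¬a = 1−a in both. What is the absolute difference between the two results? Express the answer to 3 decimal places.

Under algebraic product:
  D ∧ F = a·b on (0.3900, 0.3900) = 0.1521
  ¬A = 1 − 0.6200 = 0.3800
  (D ∧ F) ∨ ¬A = a + b − a·b on (0.1521, 0.3800) = 0.4743
  → value = 0.4743
Under standard min/max:
  D ∧ F = min(a, b) on (0.39, 0.39) = 0.39
  ¬A = 1 − 0.62 = 0.38
  (D ∧ F) ∨ ¬A = max(a, b) on (0.39, 0.38) = 0.39
  → value = 0.3900
|0.4743 − 0.3900| = 0.084

0.084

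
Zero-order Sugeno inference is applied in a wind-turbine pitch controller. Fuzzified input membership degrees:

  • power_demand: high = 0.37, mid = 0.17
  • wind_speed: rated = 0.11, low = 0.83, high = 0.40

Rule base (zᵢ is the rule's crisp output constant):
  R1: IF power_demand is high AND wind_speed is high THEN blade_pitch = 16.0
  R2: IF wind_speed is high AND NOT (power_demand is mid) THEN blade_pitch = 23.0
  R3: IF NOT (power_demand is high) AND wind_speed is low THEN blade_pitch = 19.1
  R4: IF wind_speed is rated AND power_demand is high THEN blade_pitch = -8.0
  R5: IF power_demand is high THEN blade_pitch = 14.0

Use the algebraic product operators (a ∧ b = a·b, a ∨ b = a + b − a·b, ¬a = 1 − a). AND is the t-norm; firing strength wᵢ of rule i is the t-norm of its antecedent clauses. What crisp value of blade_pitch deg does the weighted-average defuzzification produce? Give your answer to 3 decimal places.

17.576

R1 (z=16.0): high=0.37, high=0.40; AND[a·b] → w = 0.1480
R2 (z=23.0): high=0.40, ¬mid=1−0.17=0.83; AND[a·b] → w = 0.3320
R3 (z=19.1): ¬high=1−0.37=0.63, low=0.83; AND[a·b] → w = 0.5229
R4 (z=-8.0): rated=0.11, high=0.37; AND[a·b] → w = 0.0407
R5 (z=14.0): high=0.37 → w = 0.3700
Weighted average = (0.1480·16.0 + 0.3320·23.0 + 0.5229·19.1 + 0.0407·-8.0 + 0.3700·14.0) / (0.1480 + 0.3320 + 0.5229 + 0.0407 + 0.3700)
  = 24.8458 / 1.4136 = 17.576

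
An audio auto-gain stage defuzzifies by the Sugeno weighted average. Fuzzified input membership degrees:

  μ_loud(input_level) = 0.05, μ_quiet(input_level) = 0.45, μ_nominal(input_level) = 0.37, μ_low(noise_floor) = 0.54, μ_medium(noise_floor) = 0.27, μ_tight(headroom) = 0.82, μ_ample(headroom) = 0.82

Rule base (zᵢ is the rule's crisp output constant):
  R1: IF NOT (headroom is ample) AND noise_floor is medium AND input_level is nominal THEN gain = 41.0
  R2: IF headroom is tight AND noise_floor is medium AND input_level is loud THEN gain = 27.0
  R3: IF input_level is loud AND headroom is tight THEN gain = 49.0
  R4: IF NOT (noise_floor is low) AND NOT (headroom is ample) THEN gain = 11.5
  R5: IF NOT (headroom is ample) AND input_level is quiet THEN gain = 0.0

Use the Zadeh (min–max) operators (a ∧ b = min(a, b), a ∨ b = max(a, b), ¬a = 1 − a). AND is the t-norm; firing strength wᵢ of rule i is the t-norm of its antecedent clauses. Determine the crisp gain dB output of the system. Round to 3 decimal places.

R1 (z=41.0): ¬ample=1−0.82=0.18, medium=0.27, nominal=0.37; AND[min(a, b)] → w = 0.18
R2 (z=27.0): tight=0.82, medium=0.27, loud=0.05; AND[min(a, b)] → w = 0.05
R3 (z=49.0): loud=0.05, tight=0.82; AND[min(a, b)] → w = 0.05
R4 (z=11.5): ¬low=1−0.54=0.46, ¬ample=1−0.82=0.18; AND[min(a, b)] → w = 0.18
R5 (z=0.0): ¬ample=1−0.82=0.18, quiet=0.45; AND[min(a, b)] → w = 0.18
Weighted average = (0.18·41.0 + 0.05·27.0 + 0.05·49.0 + 0.18·11.5 + 0.18·0.0) / (0.18 + 0.05 + 0.05 + 0.18 + 0.18)
  = 13.2500 / 0.6400 = 20.703

20.703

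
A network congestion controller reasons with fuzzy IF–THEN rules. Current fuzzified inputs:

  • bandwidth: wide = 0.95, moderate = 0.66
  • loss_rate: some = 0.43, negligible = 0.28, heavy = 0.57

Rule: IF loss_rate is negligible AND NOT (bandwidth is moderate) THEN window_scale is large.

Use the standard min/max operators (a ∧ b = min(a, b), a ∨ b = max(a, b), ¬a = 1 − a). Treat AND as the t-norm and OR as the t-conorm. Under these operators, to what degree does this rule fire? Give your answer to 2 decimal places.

firing strength: negligible=0.28, ¬moderate=1−0.66=0.34; AND[min(a, b)] → w = 0.28

0.28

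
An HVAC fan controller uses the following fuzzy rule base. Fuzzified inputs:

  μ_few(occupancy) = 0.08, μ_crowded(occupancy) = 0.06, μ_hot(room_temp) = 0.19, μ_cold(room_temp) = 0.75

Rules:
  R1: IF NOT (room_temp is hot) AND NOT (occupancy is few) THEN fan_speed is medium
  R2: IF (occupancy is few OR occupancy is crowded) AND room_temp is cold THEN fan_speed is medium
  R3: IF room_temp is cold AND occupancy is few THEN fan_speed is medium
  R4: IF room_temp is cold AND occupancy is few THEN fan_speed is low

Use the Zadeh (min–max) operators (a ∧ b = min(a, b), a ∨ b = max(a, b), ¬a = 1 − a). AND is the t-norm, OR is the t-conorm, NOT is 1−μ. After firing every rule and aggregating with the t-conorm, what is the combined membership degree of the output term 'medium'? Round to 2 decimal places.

0.81

R1: ¬hot=1−0.19=0.81, ¬few=1−0.08=0.92; AND[min(a, b)] → w = 0.81
R2: (few=0.08 OR crowded=0.06) = 0.08; AND[min(a, b)] with cold=0.75 → w = 0.08
R3: cold=0.75, few=0.08; AND[min(a, b)] → w = 0.08
R4: cold=0.75, few=0.08; AND[min(a, b)] → w = 0.08
Rules with consequent 'medium': {R1, R2, R3} → strengths 0.81, 0.08, 0.08
Aggregate via t-conorm [max(a, b)]: 0.81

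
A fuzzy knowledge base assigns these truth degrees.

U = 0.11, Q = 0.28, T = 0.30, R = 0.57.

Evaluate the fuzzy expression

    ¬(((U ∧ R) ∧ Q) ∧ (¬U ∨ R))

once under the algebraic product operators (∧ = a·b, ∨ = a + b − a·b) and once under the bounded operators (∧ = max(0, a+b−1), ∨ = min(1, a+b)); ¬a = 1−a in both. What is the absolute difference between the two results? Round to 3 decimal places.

Under algebraic product:
  U ∧ R = a·b on (0.1100, 0.5700) = 0.0627
  (U ∧ R) ∧ Q = a·b on (0.0627, 0.2800) = 0.0176
  ¬U = 1 − 0.1100 = 0.8900
  ¬U ∨ R = a + b − a·b on (0.8900, 0.5700) = 0.9527
  ((U ∧ R) ∧ Q) ∧ (¬U ∨ R) = a·b on (0.0176, 0.9527) = 0.0167
  ¬(((U ∧ R) ∧ Q) ∧ (¬U ∨ R)) = 1 − 0.0167 = 0.9833
  → value = 0.9833
Under bounded:
  U ∧ R = max(0, a+b−1) on (0.11, 0.57) = 0.00
  (U ∧ R) ∧ Q = max(0, a+b−1) on (0.00, 0.28) = 0.00
  ¬U = 1 − 0.11 = 0.89
  ¬U ∨ R = min(1, a+b) on (0.89, 0.57) = 1.00
  ((U ∧ R) ∧ Q) ∧ (¬U ∨ R) = max(0, a+b−1) on (0.00, 1.00) = 0.00
  ¬(((U ∧ R) ∧ Q) ∧ (¬U ∨ R)) = 1 − 0.00 = 1.00
  → value = 1.0000
|0.9833 − 1.0000| = 0.017

0.017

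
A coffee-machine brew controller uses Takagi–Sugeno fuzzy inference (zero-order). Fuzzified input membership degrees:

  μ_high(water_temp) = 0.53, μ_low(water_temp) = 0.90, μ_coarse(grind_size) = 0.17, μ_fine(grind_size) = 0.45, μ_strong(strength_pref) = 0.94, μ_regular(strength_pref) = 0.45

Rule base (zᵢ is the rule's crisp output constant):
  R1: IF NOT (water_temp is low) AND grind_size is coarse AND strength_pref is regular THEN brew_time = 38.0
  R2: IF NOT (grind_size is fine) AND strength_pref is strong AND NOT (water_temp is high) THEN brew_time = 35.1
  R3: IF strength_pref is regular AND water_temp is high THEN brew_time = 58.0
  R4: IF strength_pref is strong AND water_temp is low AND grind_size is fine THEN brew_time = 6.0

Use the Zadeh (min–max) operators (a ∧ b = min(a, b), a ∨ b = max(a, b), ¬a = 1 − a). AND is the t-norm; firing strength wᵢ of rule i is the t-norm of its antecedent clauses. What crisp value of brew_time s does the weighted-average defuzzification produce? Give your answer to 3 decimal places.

R1 (z=38.0): ¬low=1−0.90=0.10, coarse=0.17, regular=0.45; AND[min(a, b)] → w = 0.10
R2 (z=35.1): ¬fine=1−0.45=0.55, strong=0.94, ¬high=1−0.53=0.47; AND[min(a, b)] → w = 0.47
R3 (z=58.0): regular=0.45, high=0.53; AND[min(a, b)] → w = 0.45
R4 (z=6.0): strong=0.94, low=0.90, fine=0.45; AND[min(a, b)] → w = 0.45
Weighted average = (0.10·38.0 + 0.47·35.1 + 0.45·58.0 + 0.45·6.0) / (0.10 + 0.47 + 0.45 + 0.45)
  = 49.0970 / 1.4700 = 33.399

33.399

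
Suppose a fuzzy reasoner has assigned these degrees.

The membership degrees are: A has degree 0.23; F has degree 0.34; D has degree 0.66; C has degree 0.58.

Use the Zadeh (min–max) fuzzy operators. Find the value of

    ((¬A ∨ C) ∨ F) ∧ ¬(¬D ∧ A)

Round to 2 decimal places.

0.77

¬A = 1 − 0.23 = 0.77
¬A ∨ C = max(a, b) on (0.77, 0.58) = 0.77
(¬A ∨ C) ∨ F = max(a, b) on (0.77, 0.34) = 0.77
¬D = 1 − 0.66 = 0.34
¬D ∧ A = min(a, b) on (0.34, 0.23) = 0.23
¬(¬D ∧ A) = 1 − 0.23 = 0.77
((¬A ∨ C) ∨ F) ∧ ¬(¬D ∧ A) = min(a, b) on (0.77, 0.77) = 0.77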